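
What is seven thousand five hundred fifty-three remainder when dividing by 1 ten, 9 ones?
Convert seven thousand five hundred fifty-three (English words) → 7×1000 + 5×100 + 53 = 7553 (decimal)
Convert 1 ten, 9 ones (place-value notation) → 1×10 + 9 = 19 (decimal)
Compute 7553 mod 19 = 10
10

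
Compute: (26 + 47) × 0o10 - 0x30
Convert 0o10 (octal) → 1×8 = 8 (decimal)
Convert 0x30 (hexadecimal) → 3×16 = 48 (decimal)
Expression in decimal: (26 + 47) × 8 - 48
Parentheses first: 26 + 47 = 73
Multiply: 73 × 8 = 584
Subtract: 584 - 48 = 536
536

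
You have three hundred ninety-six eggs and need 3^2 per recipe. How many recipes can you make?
Convert three hundred ninety-six (English words) → 3×100 + 96 = 396 (decimal)
Convert 3^2 (power) → 9 (decimal)
Compute 396 ÷ 9 = 44
44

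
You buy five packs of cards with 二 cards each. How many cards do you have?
Convert 二 (Chinese numeral) → 2 (decimal)
Convert five (English words) → 5 (decimal)
Compute 2 × 5 = 10
10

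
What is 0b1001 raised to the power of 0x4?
Convert 0b1001 (binary) → 8 + 1 = 9 (decimal)
Convert 0x4 (hexadecimal) → 4 (decimal)
Compute 9 ^ 4 = 6561
6561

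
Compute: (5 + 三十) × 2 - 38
Convert 三十 (Chinese numeral) → 3×10 = 30 (decimal)
Expression in decimal: (5 + 30) × 2 - 38
Parentheses first: 5 + 30 = 35
Multiply: 35 × 2 = 70
Subtract: 70 - 38 = 32
32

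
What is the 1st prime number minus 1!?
The 1st prime number = 2
Convert 1! (factorial) → 1 (decimal)
Compute 2 - 1 = 1
1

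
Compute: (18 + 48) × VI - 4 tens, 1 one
Convert VI (Roman numeral) → 5 + 1 = 6 (decimal)
Convert 4 tens, 1 one (place-value notation) → 4×10 + 1 = 41 (decimal)
Expression in decimal: (18 + 48) × 6 - 41
Parentheses first: 18 + 48 = 66
Multiply: 66 × 6 = 396
Subtract: 396 - 41 = 355
355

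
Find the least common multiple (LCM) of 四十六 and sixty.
Convert 四十六 (Chinese numeral) → 4×10 + 6 = 46 (decimal)
Convert sixty (English words) → 60 (decimal)
Compute lcm(46, 60) = 1380
1380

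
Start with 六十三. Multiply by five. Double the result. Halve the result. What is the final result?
Convert 六十三 (Chinese numeral) → 6×10 + 3 = 63 (decimal)
Start: 63
Convert five (English words) → 5 (decimal)
63 × 5 = 315
315 × 2 = 630
630 ÷ 2 = 315
315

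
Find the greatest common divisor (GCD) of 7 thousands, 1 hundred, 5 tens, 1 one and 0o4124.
Convert 7 thousands, 1 hundred, 5 tens, 1 one (place-value notation) → 7×1000 + 1×100 + 5×10 + 1 = 7151 (decimal)
Convert 0o4124 (octal) → 4×512 + 1×64 + 2×8 + 4 = 2132 (decimal)
Compute gcd(7151, 2132) = 1
1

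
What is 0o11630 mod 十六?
Convert 0o11630 (octal) → 1×4096 + 1×512 + 6×64 + 3×8 = 5016 (decimal)
Convert 十六 (Chinese numeral) → 1×10 + 6 = 16 (decimal)
Compute 5016 mod 16 = 8
8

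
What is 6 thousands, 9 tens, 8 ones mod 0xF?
Convert 6 thousands, 9 tens, 8 ones (place-value notation) → 6×1000 + 9×10 + 8 = 6098 (decimal)
Convert 0xF (hexadecimal) → 15 (decimal)
Compute 6098 mod 15 = 8
8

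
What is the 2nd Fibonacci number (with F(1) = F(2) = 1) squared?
The 2nd Fibonacci number (with F(1) = F(2) = 1) = 1
Compute 1² = 1 × 1 = 1
1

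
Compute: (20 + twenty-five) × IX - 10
Convert twenty-five (English words) → 25 (decimal)
Convert IX (Roman numeral) → 9 (decimal)
Expression in decimal: (20 + 25) × 9 - 10
Parentheses first: 20 + 25 = 45
Multiply: 45 × 9 = 405
Subtract: 405 - 10 = 395
395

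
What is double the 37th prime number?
The 37th prime number = 157
Compute 157 × 2 = 314
314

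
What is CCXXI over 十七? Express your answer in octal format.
Convert CCXXI (Roman numeral) → 100 + 100 + 10 + 10 + 1 = 221 (decimal)
Convert 十七 (Chinese numeral) → 1×10 + 7 = 17 (decimal)
Compute 221 ÷ 17 = 13
Convert 13 (decimal) → 13 = 1×8 + 5 → 0o15 (octal)
0o15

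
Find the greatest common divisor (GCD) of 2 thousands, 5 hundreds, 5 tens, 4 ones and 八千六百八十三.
Convert 2 thousands, 5 hundreds, 5 tens, 4 ones (place-value notation) → 2×1000 + 5×100 + 5×10 + 4 = 2554 (decimal)
Convert 八千六百八十三 (Chinese numeral) → 8×1000 + 6×100 + 8×10 + 3 = 8683 (decimal)
Compute gcd(2554, 8683) = 1
1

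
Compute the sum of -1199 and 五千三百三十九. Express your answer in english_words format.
Convert 五千三百三十九 (Chinese numeral) → 5×1000 + 3×100 + 3×10 + 9 = 5339 (decimal)
Compute -1199 + 5339 = 4140
Convert 4140 (decimal) → 4140 = 4×1000 + 1×100 + 40 → four thousand one hundred forty (English words)
four thousand one hundred forty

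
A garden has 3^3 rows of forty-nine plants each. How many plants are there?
Convert forty-nine (English words) → 49 (decimal)
Convert 3^3 (power) → 27 (decimal)
Compute 49 × 27 = 1323
1323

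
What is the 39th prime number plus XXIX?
The 39th prime number = 167
Convert XXIX (Roman numeral) → 10 + 10 + 9 = 29 (decimal)
Compute 167 + 29 = 196
196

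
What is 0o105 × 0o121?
Convert 0o105 (octal) → 1×64 + 5 = 69 (decimal)
Convert 0o121 (octal) → 1×64 + 2×8 + 1 = 81 (decimal)
Compute 69 × 81 = 5589
5589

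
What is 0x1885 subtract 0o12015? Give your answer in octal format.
Convert 0x1885 (hexadecimal) → 1×4096 + 8×256 + 8×16 + 5 = 6277 (decimal)
Convert 0o12015 (octal) → 1×4096 + 2×512 + 1×8 + 5 = 5133 (decimal)
Compute 6277 - 5133 = 1144
Convert 1144 (decimal) → 1144 = 2×512 + 1×64 + 7×8 → 0o2170 (octal)
0o2170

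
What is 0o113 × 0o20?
Convert 0o113 (octal) → 1×64 + 1×8 + 3 = 75 (decimal)
Convert 0o20 (octal) → 2×8 = 16 (decimal)
Compute 75 × 16 = 1200
1200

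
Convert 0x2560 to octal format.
Convert 0x2560 (hexadecimal) → 2×4096 + 5×256 + 6×16 = 9568 (decimal)
Convert 9568 (decimal) → 9568 = 2×4096 + 2×512 + 5×64 + 4×8 → 0o22540 (octal)
0o22540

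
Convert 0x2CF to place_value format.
Convert 0x2CF (hexadecimal) → 2×256 + 12×16 + 15 = 719 (decimal)
Convert 719 (decimal) → 719 = 7×100 + 1×10 + 9 → 7 hundreds, 1 ten, 9 ones (place-value notation)
7 hundreds, 1 ten, 9 ones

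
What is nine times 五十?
Convert nine (English words) → 9 (decimal)
Convert 五十 (Chinese numeral) → 5×10 = 50 (decimal)
Compute 9 × 50 = 450
450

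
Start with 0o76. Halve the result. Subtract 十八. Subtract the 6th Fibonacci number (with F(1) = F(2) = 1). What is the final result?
Convert 0o76 (octal) → 7×8 + 6 = 62 (decimal)
Start: 62
62 ÷ 2 = 31
Convert 十八 (Chinese numeral) → 1×10 + 8 = 18 (decimal)
31 - 18 = 13
Convert the 6th Fibonacci number (with F(1) = F(2) = 1) (Fibonacci index) → 1, 1, 2, 3, 5, 8 → 8 (decimal)
13 - 8 = 5
5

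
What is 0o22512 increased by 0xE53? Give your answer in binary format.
Convert 0o22512 (octal) → 2×4096 + 2×512 + 5×64 + 1×8 + 2 = 9546 (decimal)
Convert 0xE53 (hexadecimal) → 14×256 + 5×16 + 3 = 3667 (decimal)
Compute 9546 + 3667 = 13213
Convert 13213 (decimal) → 13213 = 8192 + 4096 + 512 + 256 + 128 + 16 + 8 + 4 + 1 → 0b11001110011101 (binary)
0b11001110011101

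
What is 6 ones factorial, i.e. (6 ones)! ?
Convert 6 ones (place-value notation) → 6 (decimal)
Compute 6! = 720
720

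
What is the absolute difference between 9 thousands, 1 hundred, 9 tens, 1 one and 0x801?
Convert 9 thousands, 1 hundred, 9 tens, 1 one (place-value notation) → 9×1000 + 1×100 + 9×10 + 1 = 9191 (decimal)
Convert 0x801 (hexadecimal) → 8×256 + 1 = 2049 (decimal)
Compute |9191 - 2049| = 7142
7142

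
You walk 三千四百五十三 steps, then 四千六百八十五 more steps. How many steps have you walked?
Convert 三千四百五十三 (Chinese numeral) → 3×1000 + 4×100 + 5×10 + 3 = 3453 (decimal)
Convert 四千六百八十五 (Chinese numeral) → 4×1000 + 6×100 + 8×10 + 5 = 4685 (decimal)
Compute 3453 + 4685 = 8138
8138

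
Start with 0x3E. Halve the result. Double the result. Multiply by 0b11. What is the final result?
Convert 0x3E (hexadecimal) → 3×16 + 14 = 62 (decimal)
Start: 62
62 ÷ 2 = 31
31 × 2 = 62
Convert 0b11 (binary) → 2 + 1 = 3 (decimal)
62 × 3 = 186
186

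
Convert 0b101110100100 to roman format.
Convert 0b101110100100 (binary) → 2048 + 512 + 256 + 128 + 32 + 4 = 2980 (decimal)
Convert 2980 (decimal) → 2980 = 1000 + 1000 + 900 + 50 + 10 + 10 + 10 → MMCMLXXX (Roman numeral)
MMCMLXXX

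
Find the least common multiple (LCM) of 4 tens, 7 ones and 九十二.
Convert 4 tens, 7 ones (place-value notation) → 4×10 + 7 = 47 (decimal)
Convert 九十二 (Chinese numeral) → 9×10 + 2 = 92 (decimal)
Compute lcm(47, 92) = 4324
4324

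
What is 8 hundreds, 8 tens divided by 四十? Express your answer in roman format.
Convert 8 hundreds, 8 tens (place-value notation) → 8×100 + 8×10 = 880 (decimal)
Convert 四十 (Chinese numeral) → 4×10 = 40 (decimal)
Compute 880 ÷ 40 = 22
Convert 22 (decimal) → 22 = 10 + 10 + 1 + 1 → XXII (Roman numeral)
XXII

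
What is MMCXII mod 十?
Convert MMCXII (Roman numeral) → 1000 + 1000 + 100 + 10 + 1 + 1 = 2112 (decimal)
Convert 十 (Chinese numeral) → 1×10 = 10 (decimal)
Compute 2112 mod 10 = 2
2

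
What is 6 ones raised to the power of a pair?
Convert 6 ones (place-value notation) → 6 (decimal)
Convert a pair (colloquial) → 2 (decimal)
Compute 6 ^ 2 = 36
36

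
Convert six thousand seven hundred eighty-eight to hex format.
Convert six thousand seven hundred eighty-eight (English words) → 6×1000 + 7×100 + 88 = 6788 (decimal)
Convert 6788 (decimal) → 6788 = 1×4096 + 10×256 + 8×16 + 4 → 0x1A84 (hexadecimal)
0x1A84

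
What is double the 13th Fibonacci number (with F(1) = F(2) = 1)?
The 13th Fibonacci number (with F(1) = F(2) = 1): 1, 1, 2, 3, 5, 8, 13, 21, 34, 55, 89, 144, 233 → 233
Compute 233 × 2 = 466
466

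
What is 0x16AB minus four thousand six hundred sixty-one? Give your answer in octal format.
Convert 0x16AB (hexadecimal) → 1×4096 + 6×256 + 10×16 + 11 = 5803 (decimal)
Convert four thousand six hundred sixty-one (English words) → 4×1000 + 6×100 + 61 = 4661 (decimal)
Compute 5803 - 4661 = 1142
Convert 1142 (decimal) → 1142 = 2×512 + 1×64 + 6×8 + 6 → 0o2166 (octal)
0o2166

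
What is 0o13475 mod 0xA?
Convert 0o13475 (octal) → 1×4096 + 3×512 + 4×64 + 7×8 + 5 = 5949 (decimal)
Convert 0xA (hexadecimal) → 10 (decimal)
Compute 5949 mod 10 = 9
9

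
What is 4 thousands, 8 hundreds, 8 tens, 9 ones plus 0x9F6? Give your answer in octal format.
Convert 4 thousands, 8 hundreds, 8 tens, 9 ones (place-value notation) → 4×1000 + 8×100 + 8×10 + 9 = 4889 (decimal)
Convert 0x9F6 (hexadecimal) → 9×256 + 15×16 + 6 = 2550 (decimal)
Compute 4889 + 2550 = 7439
Convert 7439 (decimal) → 7439 = 1×4096 + 6×512 + 4×64 + 1×8 + 7 → 0o16417 (octal)
0o16417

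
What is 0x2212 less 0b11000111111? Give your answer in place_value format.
Convert 0x2212 (hexadecimal) → 2×4096 + 2×256 + 1×16 + 2 = 8722 (decimal)
Convert 0b11000111111 (binary) → 1024 + 512 + 32 + 16 + 8 + 4 + 2 + 1 = 1599 (decimal)
Compute 8722 - 1599 = 7123
Convert 7123 (decimal) → 7123 = 7×1000 + 1×100 + 2×10 + 3 → 7 thousands, 1 hundred, 2 tens, 3 ones (place-value notation)
7 thousands, 1 hundred, 2 tens, 3 ones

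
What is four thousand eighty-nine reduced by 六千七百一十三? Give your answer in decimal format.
Convert four thousand eighty-nine (English words) → 4×1000 + 89 = 4089 (decimal)
Convert 六千七百一十三 (Chinese numeral) → 6×1000 + 7×100 + 1×10 + 3 = 6713 (decimal)
Compute 4089 - 6713 = -2624
-2624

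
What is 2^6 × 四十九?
Convert 2^6 (power) → 64 (decimal)
Convert 四十九 (Chinese numeral) → 4×10 + 9 = 49 (decimal)
Compute 64 × 49 = 3136
3136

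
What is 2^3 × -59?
Convert 2^3 (power) → 8 (decimal)
Compute 8 × -59 = -472
-472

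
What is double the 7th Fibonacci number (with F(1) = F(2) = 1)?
The 7th Fibonacci number (with F(1) = F(2) = 1): 1, 1, 2, 3, 5, 8, 13 → 13
Compute 13 × 2 = 26
26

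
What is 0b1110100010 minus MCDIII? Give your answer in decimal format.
Convert 0b1110100010 (binary) → 512 + 256 + 128 + 32 + 2 = 930 (decimal)
Convert MCDIII (Roman numeral) → 1000 + 400 + 1 + 1 + 1 = 1403 (decimal)
Compute 930 - 1403 = -473
-473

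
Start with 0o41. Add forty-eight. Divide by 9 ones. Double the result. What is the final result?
Convert 0o41 (octal) → 4×8 + 1 = 33 (decimal)
Start: 33
Convert forty-eight (English words) → 48 (decimal)
33 + 48 = 81
Convert 9 ones (place-value notation) → 9 (decimal)
81 ÷ 9 = 9
9 × 2 = 18
18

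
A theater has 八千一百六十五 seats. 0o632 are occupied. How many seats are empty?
Convert 八千一百六十五 (Chinese numeral) → 8×1000 + 1×100 + 6×10 + 5 = 8165 (decimal)
Convert 0o632 (octal) → 6×64 + 3×8 + 2 = 410 (decimal)
Compute 8165 - 410 = 7755
7755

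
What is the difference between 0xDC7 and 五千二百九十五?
Convert 0xDC7 (hexadecimal) → 13×256 + 12×16 + 7 = 3527 (decimal)
Convert 五千二百九十五 (Chinese numeral) → 5×1000 + 2×100 + 9×10 + 5 = 5295 (decimal)
Difference: |3527 - 5295| = 1768
1768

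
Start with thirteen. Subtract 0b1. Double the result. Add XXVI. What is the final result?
Convert thirteen (English words) → 13 (decimal)
Start: 13
Convert 0b1 (binary) → 1 (decimal)
13 - 1 = 12
12 × 2 = 24
Convert XXVI (Roman numeral) → 10 + 10 + 5 + 1 = 26 (decimal)
24 + 26 = 50
50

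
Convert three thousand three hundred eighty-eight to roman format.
Convert three thousand three hundred eighty-eight (English words) → 3×1000 + 3×100 + 88 = 3388 (decimal)
Convert 3388 (decimal) → 3388 = 1000 + 1000 + 1000 + 100 + 100 + 100 + 50 + 10 + 10 + 10 + 5 + 1 + 1 + 1 → MMMCCCLXXXVIII (Roman numeral)
MMMCCCLXXXVIII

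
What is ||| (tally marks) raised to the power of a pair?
Convert ||| (tally marks) → 3 (decimal)
Convert a pair (colloquial) → 2 (decimal)
Compute 3 ^ 2 = 9
9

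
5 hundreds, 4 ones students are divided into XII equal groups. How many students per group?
Convert 5 hundreds, 4 ones (place-value notation) → 5×100 + 4 = 504 (decimal)
Convert XII (Roman numeral) → 10 + 1 + 1 = 12 (decimal)
Compute 504 ÷ 12 = 42
42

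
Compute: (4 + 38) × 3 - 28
Parentheses first: 4 + 38 = 42
Multiply: 42 × 3 = 126
Subtract: 126 - 28 = 98
98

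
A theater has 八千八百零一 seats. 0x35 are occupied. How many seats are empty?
Convert 八千八百零一 (Chinese numeral) → 8×1000 + 8×100 + 1 = 8801 (decimal)
Convert 0x35 (hexadecimal) → 3×16 + 5 = 53 (decimal)
Compute 8801 - 53 = 8748
8748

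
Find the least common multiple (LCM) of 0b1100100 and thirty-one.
Convert 0b1100100 (binary) → 64 + 32 + 4 = 100 (decimal)
Convert thirty-one (English words) → 31 (decimal)
Compute lcm(100, 31) = 3100
3100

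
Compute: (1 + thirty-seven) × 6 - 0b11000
Convert thirty-seven (English words) → 37 (decimal)
Convert 0b11000 (binary) → 16 + 8 = 24 (decimal)
Expression in decimal: (1 + 37) × 6 - 24
Parentheses first: 1 + 37 = 38
Multiply: 38 × 6 = 228
Subtract: 228 - 24 = 204
204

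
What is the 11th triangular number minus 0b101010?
The 11th triangular number = 11×12/2 = 66
Convert 0b101010 (binary) → 32 + 8 + 2 = 42 (decimal)
Compute 66 - 42 = 24
24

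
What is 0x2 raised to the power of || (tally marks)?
Convert 0x2 (hexadecimal) → 2 (decimal)
Convert || (tally marks) → 2 (decimal)
Compute 2 ^ 2 = 4
4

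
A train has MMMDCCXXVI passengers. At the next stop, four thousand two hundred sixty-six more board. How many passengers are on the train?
Convert MMMDCCXXVI (Roman numeral) → 1000 + 1000 + 1000 + 500 + 100 + 100 + 10 + 10 + 5 + 1 = 3726 (decimal)
Convert four thousand two hundred sixty-six (English words) → 4×1000 + 2×100 + 66 = 4266 (decimal)
Compute 3726 + 4266 = 7992
7992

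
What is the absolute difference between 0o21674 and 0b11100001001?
Convert 0o21674 (octal) → 2×4096 + 1×512 + 6×64 + 7×8 + 4 = 9148 (decimal)
Convert 0b11100001001 (binary) → 1024 + 512 + 256 + 8 + 1 = 1801 (decimal)
Compute |9148 - 1801| = 7347
7347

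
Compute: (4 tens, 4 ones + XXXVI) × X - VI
Convert 4 tens, 4 ones (place-value notation) → 4×10 + 4 = 44 (decimal)
Convert XXXVI (Roman numeral) → 10 + 10 + 10 + 5 + 1 = 36 (decimal)
Convert X (Roman numeral) → 10 (decimal)
Convert VI (Roman numeral) → 5 + 1 = 6 (decimal)
Expression in decimal: (44 + 36) × 10 - 6
Parentheses first: 44 + 36 = 80
Multiply: 80 × 10 = 800
Subtract: 800 - 6 = 794
794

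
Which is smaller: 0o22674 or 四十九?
Convert 0o22674 (octal) → 2×4096 + 2×512 + 6×64 + 7×8 + 4 = 9660 (decimal)
Convert 四十九 (Chinese numeral) → 4×10 + 9 = 49 (decimal)
Compare 9660 vs 49: smaller = 49
49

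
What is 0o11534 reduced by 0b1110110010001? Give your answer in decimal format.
Convert 0o11534 (octal) → 1×4096 + 1×512 + 5×64 + 3×8 + 4 = 4956 (decimal)
Convert 0b1110110010001 (binary) → 4096 + 2048 + 1024 + 256 + 128 + 16 + 1 = 7569 (decimal)
Compute 4956 - 7569 = -2613
-2613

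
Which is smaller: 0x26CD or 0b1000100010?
Convert 0x26CD (hexadecimal) → 2×4096 + 6×256 + 12×16 + 13 = 9933 (decimal)
Convert 0b1000100010 (binary) → 512 + 32 + 2 = 546 (decimal)
Compare 9933 vs 546: smaller = 546
546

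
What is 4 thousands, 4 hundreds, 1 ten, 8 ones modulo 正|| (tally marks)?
Convert 4 thousands, 4 hundreds, 1 ten, 8 ones (place-value notation) → 4×1000 + 4×100 + 1×10 + 8 = 4418 (decimal)
Convert 正|| (tally marks) → 5 + 2 = 7 (decimal)
Compute 4418 mod 7 = 1
1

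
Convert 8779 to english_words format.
Convert 8779 (decimal) → 8779 = 8×1000 + 7×100 + 79 → eight thousand seven hundred seventy-nine (English words)
eight thousand seven hundred seventy-nine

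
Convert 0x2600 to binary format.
Convert 0x2600 (hexadecimal) → 2×4096 + 6×256 = 9728 (decimal)
Convert 9728 (decimal) → 9728 = 8192 + 1024 + 512 → 0b10011000000000 (binary)
0b10011000000000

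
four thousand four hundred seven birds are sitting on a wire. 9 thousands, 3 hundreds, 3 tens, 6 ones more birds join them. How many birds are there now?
Convert four thousand four hundred seven (English words) → 4×1000 + 4×100 + 7 = 4407 (decimal)
Convert 9 thousands, 3 hundreds, 3 tens, 6 ones (place-value notation) → 9×1000 + 3×100 + 3×10 + 6 = 9336 (decimal)
Compute 4407 + 9336 = 13743
13743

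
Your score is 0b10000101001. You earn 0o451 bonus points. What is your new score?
Convert 0b10000101001 (binary) → 1024 + 32 + 8 + 1 = 1065 (decimal)
Convert 0o451 (octal) → 4×64 + 5×8 + 1 = 297 (decimal)
Compute 1065 + 297 = 1362
1362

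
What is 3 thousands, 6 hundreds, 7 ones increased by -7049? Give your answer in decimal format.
Convert 3 thousands, 6 hundreds, 7 ones (place-value notation) → 3×1000 + 6×100 + 7 = 3607 (decimal)
Compute 3607 + -7049 = -3442
-3442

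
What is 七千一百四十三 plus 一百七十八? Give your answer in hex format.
Convert 七千一百四十三 (Chinese numeral) → 7×1000 + 1×100 + 4×10 + 3 = 7143 (decimal)
Convert 一百七十八 (Chinese numeral) → 1×100 + 7×10 + 8 = 178 (decimal)
Compute 7143 + 178 = 7321
Convert 7321 (decimal) → 7321 = 1×4096 + 12×256 + 9×16 + 9 → 0x1C99 (hexadecimal)
0x1C99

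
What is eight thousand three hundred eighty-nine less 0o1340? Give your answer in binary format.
Convert eight thousand three hundred eighty-nine (English words) → 8×1000 + 3×100 + 89 = 8389 (decimal)
Convert 0o1340 (octal) → 1×512 + 3×64 + 4×8 = 736 (decimal)
Compute 8389 - 736 = 7653
Convert 7653 (decimal) → 7653 = 4096 + 2048 + 1024 + 256 + 128 + 64 + 32 + 4 + 1 → 0b1110111100101 (binary)
0b1110111100101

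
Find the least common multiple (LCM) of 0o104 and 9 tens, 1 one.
Convert 0o104 (octal) → 1×64 + 4 = 68 (decimal)
Convert 9 tens, 1 one (place-value notation) → 9×10 + 1 = 91 (decimal)
Compute lcm(68, 91) = 6188
6188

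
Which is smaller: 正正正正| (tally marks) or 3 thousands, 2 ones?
Convert 正正正正| (tally marks) → 5 + 5 + 5 + 5 + 1 = 21 (decimal)
Convert 3 thousands, 2 ones (place-value notation) → 3×1000 + 2 = 3002 (decimal)
Compare 21 vs 3002: smaller = 21
21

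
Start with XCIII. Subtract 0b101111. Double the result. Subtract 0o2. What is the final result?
Convert XCIII (Roman numeral) → 90 + 1 + 1 + 1 = 93 (decimal)
Start: 93
Convert 0b101111 (binary) → 32 + 8 + 4 + 2 + 1 = 47 (decimal)
93 - 47 = 46
46 × 2 = 92
Convert 0o2 (octal) → 2 (decimal)
92 - 2 = 90
90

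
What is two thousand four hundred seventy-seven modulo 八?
Convert two thousand four hundred seventy-seven (English words) → 2×1000 + 4×100 + 77 = 2477 (decimal)
Convert 八 (Chinese numeral) → 8 (decimal)
Compute 2477 mod 8 = 5
5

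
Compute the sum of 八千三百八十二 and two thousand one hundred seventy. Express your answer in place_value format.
Convert 八千三百八十二 (Chinese numeral) → 8×1000 + 3×100 + 8×10 + 2 = 8382 (decimal)
Convert two thousand one hundred seventy (English words) → 2×1000 + 1×100 + 70 = 2170 (decimal)
Compute 8382 + 2170 = 10552
Convert 10552 (decimal) → 10552 = 10×1000 + 5×100 + 5×10 + 2 → 10 thousands, 5 hundreds, 5 tens, 2 ones (place-value notation)
10 thousands, 5 hundreds, 5 tens, 2 ones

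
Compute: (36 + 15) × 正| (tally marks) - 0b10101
Convert 正| (tally marks) → 5 + 1 = 6 (decimal)
Convert 0b10101 (binary) → 16 + 4 + 1 = 21 (decimal)
Expression in decimal: (36 + 15) × 6 - 21
Parentheses first: 36 + 15 = 51
Multiply: 51 × 6 = 306
Subtract: 306 - 21 = 285
285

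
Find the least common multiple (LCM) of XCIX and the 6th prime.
Convert XCIX (Roman numeral) → 90 + 9 = 99 (decimal)
Convert the 6th prime (prime index) → 13 (decimal)
Compute lcm(99, 13) = 1287
1287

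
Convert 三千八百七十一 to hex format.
Convert 三千八百七十一 (Chinese numeral) → 3×1000 + 8×100 + 7×10 + 1 = 3871 (decimal)
Convert 3871 (decimal) → 3871 = 15×256 + 1×16 + 15 → 0xF1F (hexadecimal)
0xF1F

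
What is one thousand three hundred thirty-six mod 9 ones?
Convert one thousand three hundred thirty-six (English words) → 1×1000 + 3×100 + 36 = 1336 (decimal)
Convert 9 ones (place-value notation) → 9 (decimal)
Compute 1336 mod 9 = 4
4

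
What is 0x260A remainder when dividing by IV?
Convert 0x260A (hexadecimal) → 2×4096 + 6×256 + 10 = 9738 (decimal)
Convert IV (Roman numeral) → 4 (decimal)
Compute 9738 mod 4 = 2
2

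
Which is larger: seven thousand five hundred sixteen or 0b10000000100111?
Convert seven thousand five hundred sixteen (English words) → 7×1000 + 5×100 + 16 = 7516 (decimal)
Convert 0b10000000100111 (binary) → 8192 + 32 + 4 + 2 + 1 = 8231 (decimal)
Compare 7516 vs 8231: larger = 8231
8231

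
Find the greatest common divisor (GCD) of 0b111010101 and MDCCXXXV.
Convert 0b111010101 (binary) → 256 + 128 + 64 + 16 + 4 + 1 = 469 (decimal)
Convert MDCCXXXV (Roman numeral) → 1000 + 500 + 100 + 100 + 10 + 10 + 10 + 5 = 1735 (decimal)
Compute gcd(469, 1735) = 1
1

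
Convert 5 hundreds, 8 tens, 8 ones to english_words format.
Convert 5 hundreds, 8 tens, 8 ones (place-value notation) → 5×100 + 8×10 + 8 = 588 (decimal)
Convert 588 (decimal) → 588 = 5×100 + 88 → five hundred eighty-eight (English words)
five hundred eighty-eight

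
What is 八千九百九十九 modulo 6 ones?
Convert 八千九百九十九 (Chinese numeral) → 8×1000 + 9×100 + 9×10 + 9 = 8999 (decimal)
Convert 6 ones (place-value notation) → 6 (decimal)
Compute 8999 mod 6 = 5
5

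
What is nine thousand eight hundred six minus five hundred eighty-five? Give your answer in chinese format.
Convert nine thousand eight hundred six (English words) → 9×1000 + 8×100 + 6 = 9806 (decimal)
Convert five hundred eighty-five (English words) → 5×100 + 85 = 585 (decimal)
Compute 9806 - 585 = 9221
Convert 9221 (decimal) → 9221 = 9×1000 + 2×100 + 2×10 + 1 → 九千二百二十一 (Chinese numeral)
九千二百二十一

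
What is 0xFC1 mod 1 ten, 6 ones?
Convert 0xFC1 (hexadecimal) → 15×256 + 12×16 + 1 = 4033 (decimal)
Convert 1 ten, 6 ones (place-value notation) → 1×10 + 6 = 16 (decimal)
Compute 4033 mod 16 = 1
1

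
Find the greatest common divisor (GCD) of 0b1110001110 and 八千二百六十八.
Convert 0b1110001110 (binary) → 512 + 256 + 128 + 8 + 4 + 2 = 910 (decimal)
Convert 八千二百六十八 (Chinese numeral) → 8×1000 + 2×100 + 6×10 + 8 = 8268 (decimal)
Compute gcd(910, 8268) = 26
26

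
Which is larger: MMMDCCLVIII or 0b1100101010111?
Convert MMMDCCLVIII (Roman numeral) → 1000 + 1000 + 1000 + 500 + 100 + 100 + 50 + 5 + 1 + 1 + 1 = 3758 (decimal)
Convert 0b1100101010111 (binary) → 4096 + 2048 + 256 + 64 + 16 + 4 + 2 + 1 = 6487 (decimal)
Compare 3758 vs 6487: larger = 6487
6487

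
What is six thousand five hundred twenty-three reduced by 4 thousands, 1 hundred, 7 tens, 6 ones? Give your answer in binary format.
Convert six thousand five hundred twenty-three (English words) → 6×1000 + 5×100 + 23 = 6523 (decimal)
Convert 4 thousands, 1 hundred, 7 tens, 6 ones (place-value notation) → 4×1000 + 1×100 + 7×10 + 6 = 4176 (decimal)
Compute 6523 - 4176 = 2347
Convert 2347 (decimal) → 2347 = 2048 + 256 + 32 + 8 + 2 + 1 → 0b100100101011 (binary)
0b100100101011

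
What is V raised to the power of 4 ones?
Convert V (Roman numeral) → 5 (decimal)
Convert 4 ones (place-value notation) → 4 (decimal)
Compute 5 ^ 4 = 625
625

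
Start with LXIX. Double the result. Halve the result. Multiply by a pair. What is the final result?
Convert LXIX (Roman numeral) → 50 + 10 + 9 = 69 (decimal)
Start: 69
69 × 2 = 138
138 ÷ 2 = 69
Convert a pair (colloquial) → 2 (decimal)
69 × 2 = 138
138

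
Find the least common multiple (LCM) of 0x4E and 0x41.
Convert 0x4E (hexadecimal) → 4×16 + 14 = 78 (decimal)
Convert 0x41 (hexadecimal) → 4×16 + 1 = 65 (decimal)
Compute lcm(78, 65) = 390
390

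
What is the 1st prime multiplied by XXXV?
Convert the 1st prime (prime index) → 2 (decimal)
Convert XXXV (Roman numeral) → 10 + 10 + 10 + 5 = 35 (decimal)
Compute 2 × 35 = 70
70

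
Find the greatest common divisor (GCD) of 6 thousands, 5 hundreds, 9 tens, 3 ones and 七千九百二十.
Convert 6 thousands, 5 hundreds, 9 tens, 3 ones (place-value notation) → 6×1000 + 5×100 + 9×10 + 3 = 6593 (decimal)
Convert 七千九百二十 (Chinese numeral) → 7×1000 + 9×100 + 2×10 = 7920 (decimal)
Compute gcd(6593, 7920) = 1
1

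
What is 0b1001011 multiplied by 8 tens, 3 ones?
Convert 0b1001011 (binary) → 64 + 8 + 2 + 1 = 75 (decimal)
Convert 8 tens, 3 ones (place-value notation) → 8×10 + 3 = 83 (decimal)
Compute 75 × 83 = 6225
6225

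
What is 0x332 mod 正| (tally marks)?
Convert 0x332 (hexadecimal) → 3×256 + 3×16 + 2 = 818 (decimal)
Convert 正| (tally marks) → 5 + 1 = 6 (decimal)
Compute 818 mod 6 = 2
2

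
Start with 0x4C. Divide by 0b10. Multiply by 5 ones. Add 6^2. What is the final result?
Convert 0x4C (hexadecimal) → 4×16 + 12 = 76 (decimal)
Start: 76
Convert 0b10 (binary) → 2 (decimal)
76 ÷ 2 = 38
Convert 5 ones (place-value notation) → 5 (decimal)
38 × 5 = 190
Convert 6^2 (power) → 36 (decimal)
190 + 36 = 226
226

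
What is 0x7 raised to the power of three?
Convert 0x7 (hexadecimal) → 7 (decimal)
Convert three (English words) → 3 (decimal)
Compute 7 ^ 3 = 343
343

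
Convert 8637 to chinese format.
Convert 8637 (decimal) → 8637 = 8×1000 + 6×100 + 3×10 + 7 → 八千六百三十七 (Chinese numeral)
八千六百三十七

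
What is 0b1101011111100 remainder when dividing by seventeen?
Convert 0b1101011111100 (binary) → 4096 + 2048 + 512 + 128 + 64 + 32 + 16 + 8 + 4 = 6908 (decimal)
Convert seventeen (English words) → 17 (decimal)
Compute 6908 mod 17 = 6
6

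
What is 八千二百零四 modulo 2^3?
Convert 八千二百零四 (Chinese numeral) → 8×1000 + 2×100 + 4 = 8204 (decimal)
Convert 2^3 (power) → 8 (decimal)
Compute 8204 mod 8 = 4
4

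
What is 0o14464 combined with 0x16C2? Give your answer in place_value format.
Convert 0o14464 (octal) → 1×4096 + 4×512 + 4×64 + 6×8 + 4 = 6452 (decimal)
Convert 0x16C2 (hexadecimal) → 1×4096 + 6×256 + 12×16 + 2 = 5826 (decimal)
Compute 6452 + 5826 = 12278
Convert 12278 (decimal) → 12278 = 12×1000 + 2×100 + 7×10 + 8 → 12 thousands, 2 hundreds, 7 tens, 8 ones (place-value notation)
12 thousands, 2 hundreds, 7 tens, 8 ones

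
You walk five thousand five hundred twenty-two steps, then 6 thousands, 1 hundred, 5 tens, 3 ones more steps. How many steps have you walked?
Convert five thousand five hundred twenty-two (English words) → 5×1000 + 5×100 + 22 = 5522 (decimal)
Convert 6 thousands, 1 hundred, 5 tens, 3 ones (place-value notation) → 6×1000 + 1×100 + 5×10 + 3 = 6153 (decimal)
Compute 5522 + 6153 = 11675
11675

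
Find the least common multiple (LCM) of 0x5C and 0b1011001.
Convert 0x5C (hexadecimal) → 5×16 + 12 = 92 (decimal)
Convert 0b1011001 (binary) → 64 + 16 + 8 + 1 = 89 (decimal)
Compute lcm(92, 89) = 8188
8188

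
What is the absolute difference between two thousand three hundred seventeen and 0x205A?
Convert two thousand three hundred seventeen (English words) → 2×1000 + 3×100 + 17 = 2317 (decimal)
Convert 0x205A (hexadecimal) → 2×4096 + 5×16 + 10 = 8282 (decimal)
Compute |2317 - 8282| = 5965
5965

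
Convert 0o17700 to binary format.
Convert 0o17700 (octal) → 1×4096 + 7×512 + 7×64 = 8128 (decimal)
Convert 8128 (decimal) → 8128 = 4096 + 2048 + 1024 + 512 + 256 + 128 + 64 → 0b1111111000000 (binary)
0b1111111000000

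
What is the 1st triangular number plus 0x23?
The 1st triangular number = 1×2/2 = 1
Convert 0x23 (hexadecimal) → 2×16 + 3 = 35 (decimal)
Compute 1 + 35 = 36
36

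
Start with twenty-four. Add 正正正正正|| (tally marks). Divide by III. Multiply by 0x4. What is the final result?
Convert twenty-four (English words) → 24 (decimal)
Start: 24
Convert 正正正正正|| (tally marks) → 5 + 5 + 5 + 5 + 5 + 2 = 27 (decimal)
24 + 27 = 51
Convert III (Roman numeral) → 1 + 1 + 1 = 3 (decimal)
51 ÷ 3 = 17
Convert 0x4 (hexadecimal) → 4 (decimal)
17 × 4 = 68
68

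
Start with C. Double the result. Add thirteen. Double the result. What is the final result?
Convert C (Roman numeral) → 100 (decimal)
Start: 100
100 × 2 = 200
Convert thirteen (English words) → 13 (decimal)
200 + 13 = 213
213 × 2 = 426
426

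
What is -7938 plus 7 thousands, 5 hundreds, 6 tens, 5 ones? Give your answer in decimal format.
Convert 7 thousands, 5 hundreds, 6 tens, 5 ones (place-value notation) → 7×1000 + 5×100 + 6×10 + 5 = 7565 (decimal)
Compute -7938 + 7565 = -373
-373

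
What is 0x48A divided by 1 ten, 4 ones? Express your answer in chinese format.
Convert 0x48A (hexadecimal) → 4×256 + 8×16 + 10 = 1162 (decimal)
Convert 1 ten, 4 ones (place-value notation) → 1×10 + 4 = 14 (decimal)
Compute 1162 ÷ 14 = 83
Convert 83 (decimal) → 83 = 8×10 + 3 → 八十三 (Chinese numeral)
八十三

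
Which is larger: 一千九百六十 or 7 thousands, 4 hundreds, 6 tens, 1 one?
Convert 一千九百六十 (Chinese numeral) → 1×1000 + 9×100 + 6×10 = 1960 (decimal)
Convert 7 thousands, 4 hundreds, 6 tens, 1 one (place-value notation) → 7×1000 + 4×100 + 6×10 + 1 = 7461 (decimal)
Compare 1960 vs 7461: larger = 7461
7461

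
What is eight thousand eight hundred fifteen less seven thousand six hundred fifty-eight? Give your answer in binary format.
Convert eight thousand eight hundred fifteen (English words) → 8×1000 + 8×100 + 15 = 8815 (decimal)
Convert seven thousand six hundred fifty-eight (English words) → 7×1000 + 6×100 + 58 = 7658 (decimal)
Compute 8815 - 7658 = 1157
Convert 1157 (decimal) → 1157 = 1024 + 128 + 4 + 1 → 0b10010000101 (binary)
0b10010000101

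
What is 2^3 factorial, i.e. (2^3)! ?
Convert 2^3 (power) → 8 (decimal)
Compute 8! = 40320
40320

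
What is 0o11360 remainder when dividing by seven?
Convert 0o11360 (octal) → 1×4096 + 1×512 + 3×64 + 6×8 = 4848 (decimal)
Convert seven (English words) → 7 (decimal)
Compute 4848 mod 7 = 4
4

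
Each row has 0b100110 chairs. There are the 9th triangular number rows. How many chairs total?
Convert 0b100110 (binary) → 32 + 4 + 2 = 38 (decimal)
Convert the 9th triangular number (triangular index) → 9×10/2 = 45 (decimal)
Compute 38 × 45 = 1710
1710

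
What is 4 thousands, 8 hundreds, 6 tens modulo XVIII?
Convert 4 thousands, 8 hundreds, 6 tens (place-value notation) → 4×1000 + 8×100 + 6×10 = 4860 (decimal)
Convert XVIII (Roman numeral) → 10 + 5 + 1 + 1 + 1 = 18 (decimal)
Compute 4860 mod 18 = 0
0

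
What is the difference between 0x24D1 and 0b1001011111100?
Convert 0x24D1 (hexadecimal) → 2×4096 + 4×256 + 13×16 + 1 = 9425 (decimal)
Convert 0b1001011111100 (binary) → 4096 + 512 + 128 + 64 + 32 + 16 + 8 + 4 = 4860 (decimal)
Difference: |9425 - 4860| = 4565
4565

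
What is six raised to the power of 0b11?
Convert six (English words) → 6 (decimal)
Convert 0b11 (binary) → 2 + 1 = 3 (decimal)
Compute 6 ^ 3 = 216
216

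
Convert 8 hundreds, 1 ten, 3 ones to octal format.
Convert 8 hundreds, 1 ten, 3 ones (place-value notation) → 8×100 + 1×10 + 3 = 813 (decimal)
Convert 813 (decimal) → 813 = 1×512 + 4×64 + 5×8 + 5 → 0o1455 (octal)
0o1455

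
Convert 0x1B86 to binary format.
Convert 0x1B86 (hexadecimal) → 1×4096 + 11×256 + 8×16 + 6 = 7046 (decimal)
Convert 7046 (decimal) → 7046 = 4096 + 2048 + 512 + 256 + 128 + 4 + 2 → 0b1101110000110 (binary)
0b1101110000110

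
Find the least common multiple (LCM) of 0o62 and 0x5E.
Convert 0o62 (octal) → 6×8 + 2 = 50 (decimal)
Convert 0x5E (hexadecimal) → 5×16 + 14 = 94 (decimal)
Compute lcm(50, 94) = 2350
2350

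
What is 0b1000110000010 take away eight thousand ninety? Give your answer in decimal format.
Convert 0b1000110000010 (binary) → 4096 + 256 + 128 + 2 = 4482 (decimal)
Convert eight thousand ninety (English words) → 8×1000 + 90 = 8090 (decimal)
Compute 4482 - 8090 = -3608
-3608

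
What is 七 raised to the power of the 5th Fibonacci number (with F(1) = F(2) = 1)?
Convert 七 (Chinese numeral) → 7 (decimal)
Convert the 5th Fibonacci number (with F(1) = F(2) = 1) (Fibonacci index) → 1, 1, 2, 3, 5 → 5 (decimal)
Compute 7 ^ 5 = 16807
16807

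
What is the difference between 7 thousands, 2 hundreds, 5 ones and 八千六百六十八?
Convert 7 thousands, 2 hundreds, 5 ones (place-value notation) → 7×1000 + 2×100 + 5 = 7205 (decimal)
Convert 八千六百六十八 (Chinese numeral) → 8×1000 + 6×100 + 6×10 + 8 = 8668 (decimal)
Difference: |7205 - 8668| = 1463
1463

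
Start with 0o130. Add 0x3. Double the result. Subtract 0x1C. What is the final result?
Convert 0o130 (octal) → 1×64 + 3×8 = 88 (decimal)
Start: 88
Convert 0x3 (hexadecimal) → 3 (decimal)
88 + 3 = 91
91 × 2 = 182
Convert 0x1C (hexadecimal) → 1×16 + 12 = 28 (decimal)
182 - 28 = 154
154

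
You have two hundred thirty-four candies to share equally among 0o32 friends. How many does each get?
Convert two hundred thirty-four (English words) → 2×100 + 34 = 234 (decimal)
Convert 0o32 (octal) → 3×8 + 2 = 26 (decimal)
Compute 234 ÷ 26 = 9
9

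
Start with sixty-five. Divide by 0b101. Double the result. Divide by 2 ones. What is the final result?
Convert sixty-five (English words) → 65 (decimal)
Start: 65
Convert 0b101 (binary) → 4 + 1 = 5 (decimal)
65 ÷ 5 = 13
13 × 2 = 26
Convert 2 ones (place-value notation) → 2 (decimal)
26 ÷ 2 = 13
13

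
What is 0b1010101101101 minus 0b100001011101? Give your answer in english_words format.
Convert 0b1010101101101 (binary) → 4096 + 1024 + 256 + 64 + 32 + 8 + 4 + 1 = 5485 (decimal)
Convert 0b100001011101 (binary) → 2048 + 64 + 16 + 8 + 4 + 1 = 2141 (decimal)
Compute 5485 - 2141 = 3344
Convert 3344 (decimal) → 3344 = 3×1000 + 3×100 + 44 → three thousand three hundred forty-four (English words)
three thousand three hundred forty-four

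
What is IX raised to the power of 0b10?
Convert IX (Roman numeral) → 9 (decimal)
Convert 0b10 (binary) → 2 (decimal)
Compute 9 ^ 2 = 81
81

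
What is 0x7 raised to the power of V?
Convert 0x7 (hexadecimal) → 7 (decimal)
Convert V (Roman numeral) → 5 (decimal)
Compute 7 ^ 5 = 16807
16807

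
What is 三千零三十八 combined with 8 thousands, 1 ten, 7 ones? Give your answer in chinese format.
Convert 三千零三十八 (Chinese numeral) → 3×1000 + 3×10 + 8 = 3038 (decimal)
Convert 8 thousands, 1 ten, 7 ones (place-value notation) → 8×1000 + 1×10 + 7 = 8017 (decimal)
Compute 3038 + 8017 = 11055
Convert 11055 (decimal) → 11055 = 1×10000 + 1×1000 + 5×10 + 5 → 一万一千零五十五 (Chinese numeral)
一万一千零五十五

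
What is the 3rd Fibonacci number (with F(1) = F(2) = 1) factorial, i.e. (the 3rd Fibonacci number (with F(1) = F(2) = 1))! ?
Convert the 3rd Fibonacci number (with F(1) = F(2) = 1) (Fibonacci index) → 1, 1, 2 → 2 (decimal)
Compute 2! = 2
2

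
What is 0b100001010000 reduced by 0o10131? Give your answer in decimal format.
Convert 0b100001010000 (binary) → 2048 + 64 + 16 = 2128 (decimal)
Convert 0o10131 (octal) → 1×4096 + 1×64 + 3×8 + 1 = 4185 (decimal)
Compute 2128 - 4185 = -2057
-2057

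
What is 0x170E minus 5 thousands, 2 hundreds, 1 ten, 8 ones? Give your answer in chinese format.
Convert 0x170E (hexadecimal) → 1×4096 + 7×256 + 14 = 5902 (decimal)
Convert 5 thousands, 2 hundreds, 1 ten, 8 ones (place-value notation) → 5×1000 + 2×100 + 1×10 + 8 = 5218 (decimal)
Compute 5902 - 5218 = 684
Convert 684 (decimal) → 684 = 6×100 + 8×10 + 4 → 六百八十四 (Chinese numeral)
六百八十四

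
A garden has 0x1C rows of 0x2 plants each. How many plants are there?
Convert 0x2 (hexadecimal) → 2 (decimal)
Convert 0x1C (hexadecimal) → 1×16 + 12 = 28 (decimal)
Compute 2 × 28 = 56
56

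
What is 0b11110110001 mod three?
Convert 0b11110110001 (binary) → 1024 + 512 + 256 + 128 + 32 + 16 + 1 = 1969 (decimal)
Convert three (English words) → 3 (decimal)
Compute 1969 mod 3 = 1
1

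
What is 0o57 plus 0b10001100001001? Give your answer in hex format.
Convert 0o57 (octal) → 5×8 + 7 = 47 (decimal)
Convert 0b10001100001001 (binary) → 8192 + 512 + 256 + 8 + 1 = 8969 (decimal)
Compute 47 + 8969 = 9016
Convert 9016 (decimal) → 9016 = 2×4096 + 3×256 + 3×16 + 8 → 0x2338 (hexadecimal)
0x2338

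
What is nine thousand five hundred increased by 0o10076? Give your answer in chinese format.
Convert nine thousand five hundred (English words) → 9×1000 + 5×100 = 9500 (decimal)
Convert 0o10076 (octal) → 1×4096 + 7×8 + 6 = 4158 (decimal)
Compute 9500 + 4158 = 13658
Convert 13658 (decimal) → 13658 = 1×10000 + 3×1000 + 6×100 + 5×10 + 8 → 一万三千六百五十八 (Chinese numeral)
一万三千六百五十八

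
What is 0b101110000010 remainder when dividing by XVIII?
Convert 0b101110000010 (binary) → 2048 + 512 + 256 + 128 + 2 = 2946 (decimal)
Convert XVIII (Roman numeral) → 10 + 5 + 1 + 1 + 1 = 18 (decimal)
Compute 2946 mod 18 = 12
12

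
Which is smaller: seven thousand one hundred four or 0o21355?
Convert seven thousand one hundred four (English words) → 7×1000 + 1×100 + 4 = 7104 (decimal)
Convert 0o21355 (octal) → 2×4096 + 1×512 + 3×64 + 5×8 + 5 = 8941 (decimal)
Compare 7104 vs 8941: smaller = 7104
7104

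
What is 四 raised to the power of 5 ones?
Convert 四 (Chinese numeral) → 4 (decimal)
Convert 5 ones (place-value notation) → 5 (decimal)
Compute 4 ^ 5 = 1024
1024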